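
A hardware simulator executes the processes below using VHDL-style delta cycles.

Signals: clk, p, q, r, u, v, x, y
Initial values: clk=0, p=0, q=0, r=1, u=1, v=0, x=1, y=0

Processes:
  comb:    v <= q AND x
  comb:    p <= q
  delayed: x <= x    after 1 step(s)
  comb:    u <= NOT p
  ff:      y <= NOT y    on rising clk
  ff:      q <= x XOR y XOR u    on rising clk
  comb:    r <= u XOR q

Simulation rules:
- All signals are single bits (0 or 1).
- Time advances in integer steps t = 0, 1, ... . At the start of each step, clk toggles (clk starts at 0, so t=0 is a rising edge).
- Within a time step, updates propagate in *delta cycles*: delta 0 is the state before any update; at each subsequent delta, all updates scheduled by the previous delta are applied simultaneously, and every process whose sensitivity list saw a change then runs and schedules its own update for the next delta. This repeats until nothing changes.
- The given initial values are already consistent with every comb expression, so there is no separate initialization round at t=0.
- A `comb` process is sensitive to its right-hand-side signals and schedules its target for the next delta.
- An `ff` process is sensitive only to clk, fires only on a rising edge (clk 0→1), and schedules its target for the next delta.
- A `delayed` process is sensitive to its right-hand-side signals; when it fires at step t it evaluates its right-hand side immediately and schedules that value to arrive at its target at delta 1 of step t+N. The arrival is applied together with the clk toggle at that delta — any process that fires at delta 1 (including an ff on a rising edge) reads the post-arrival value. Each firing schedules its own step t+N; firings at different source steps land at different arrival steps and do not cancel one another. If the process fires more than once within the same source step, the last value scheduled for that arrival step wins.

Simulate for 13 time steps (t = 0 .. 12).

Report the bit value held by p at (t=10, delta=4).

[bits: v,y,clk,x,r,p,q,u]
t=0: Δ0=00011001 Δ1=00111001 Δ2=01111001 | 2Δ
t=1: Δ0=01111001 Δ1=01011001 | 1Δ
t=2: Δ0=01011001 Δ1=01111001 Δ2=00111011 Δ3=10110111 Δ4=10110110 Δ5=10111110 | 5Δ
t=3: Δ0=10111110 Δ1=10011110 | 1Δ
t=4: Δ0=10011110 Δ1=10111110 Δ2=11111110 | 2Δ
t=5: Δ0=11111110 Δ1=11011110 | 1Δ
t=6: Δ0=11011110 Δ1=11111110 Δ2=10111100 Δ3=00110000 Δ4=00110001 Δ5=00111001 | 5Δ
t=7: Δ0=00111001 Δ1=00011001 | 1Δ
t=8: Δ0=00011001 Δ1=00111001 Δ2=01111001 | 2Δ
t=9: Δ0=01111001 Δ1=01011001 | 1Δ
t=10: Δ0=01011001 Δ1=01111001 Δ2=00111011 Δ3=10110111 Δ4=10110110 Δ5=10111110 | 5Δ
t=11: Δ0=10111110 Δ1=10011110 | 1Δ
t=12: Δ0=10011110 Δ1=10111110 Δ2=11111110 | 2Δ

1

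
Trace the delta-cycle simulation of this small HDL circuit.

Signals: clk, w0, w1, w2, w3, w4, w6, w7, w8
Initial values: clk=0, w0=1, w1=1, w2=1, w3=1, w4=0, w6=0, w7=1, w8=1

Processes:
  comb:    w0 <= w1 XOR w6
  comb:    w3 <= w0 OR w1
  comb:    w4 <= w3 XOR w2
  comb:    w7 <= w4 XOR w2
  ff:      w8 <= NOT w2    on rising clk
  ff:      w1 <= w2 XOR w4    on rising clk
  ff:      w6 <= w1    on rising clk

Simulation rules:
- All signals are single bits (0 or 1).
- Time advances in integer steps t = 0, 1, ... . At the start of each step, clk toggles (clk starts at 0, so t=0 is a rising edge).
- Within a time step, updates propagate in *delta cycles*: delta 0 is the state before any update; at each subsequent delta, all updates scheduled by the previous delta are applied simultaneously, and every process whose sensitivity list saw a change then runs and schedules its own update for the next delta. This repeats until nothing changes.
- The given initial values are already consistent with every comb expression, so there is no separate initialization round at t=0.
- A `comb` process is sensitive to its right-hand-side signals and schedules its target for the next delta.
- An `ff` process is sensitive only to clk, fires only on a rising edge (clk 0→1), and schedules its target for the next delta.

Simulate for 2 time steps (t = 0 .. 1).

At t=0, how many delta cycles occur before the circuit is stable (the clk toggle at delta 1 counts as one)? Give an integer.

3

[bits: w3,w0,w6,w2,w7,w8,clk,w1,w4]
t=0: Δ0=110111010 Δ1=110111110 Δ2=111110110 Δ3=101110110 | 3Δ
t=1: Δ0=101110110 Δ1=101110010 | 1Δ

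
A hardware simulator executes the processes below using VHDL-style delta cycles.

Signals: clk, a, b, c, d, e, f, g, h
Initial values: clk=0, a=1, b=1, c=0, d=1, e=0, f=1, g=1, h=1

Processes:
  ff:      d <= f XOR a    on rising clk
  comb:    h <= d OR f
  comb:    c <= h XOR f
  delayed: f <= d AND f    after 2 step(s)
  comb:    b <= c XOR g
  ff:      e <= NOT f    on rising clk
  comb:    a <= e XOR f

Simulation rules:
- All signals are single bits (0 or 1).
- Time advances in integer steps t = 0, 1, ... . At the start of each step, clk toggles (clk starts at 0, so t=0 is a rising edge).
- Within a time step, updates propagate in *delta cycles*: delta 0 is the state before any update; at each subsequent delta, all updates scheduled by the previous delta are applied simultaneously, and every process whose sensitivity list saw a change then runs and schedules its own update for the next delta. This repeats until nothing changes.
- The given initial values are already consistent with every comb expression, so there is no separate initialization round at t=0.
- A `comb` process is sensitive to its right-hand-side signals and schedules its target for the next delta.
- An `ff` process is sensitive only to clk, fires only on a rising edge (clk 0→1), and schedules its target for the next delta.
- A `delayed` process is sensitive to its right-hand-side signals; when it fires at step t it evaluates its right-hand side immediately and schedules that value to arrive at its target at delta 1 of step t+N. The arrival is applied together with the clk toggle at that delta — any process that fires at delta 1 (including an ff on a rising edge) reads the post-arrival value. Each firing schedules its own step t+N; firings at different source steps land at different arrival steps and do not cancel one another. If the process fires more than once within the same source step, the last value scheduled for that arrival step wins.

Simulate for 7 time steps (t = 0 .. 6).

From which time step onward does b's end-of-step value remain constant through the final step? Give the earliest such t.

2

t=0 Δ0: b=1 c=0 e=0 d=1 h=1 clk=0 g=1 a=1 f=1
  Δ1: clk:0→1
  Δ2: d:1→0
  (2Δ to stable)
t=1 Δ0: b=1 c=0 e=0 d=0 h=1 clk=1 g=1 a=1 f=1
  Δ1: clk:1→0
  (1Δ to stable)
t=2 Δ0: b=1 c=0 e=0 d=0 h=1 clk=0 g=1 a=1 f=1
  Δ1: clk:0→1, f:1→0
  Δ2: c:0→1, e:0→1, d:0→1, h:1→0, a:1→0
  Δ3: b:1→0, c:1→0, h:0→1, a:0→1
  Δ4: b:0→1, c:0→1
  Δ5: b:1→0
  (5Δ to stable)
t=3 Δ0: b=0 c=1 e=1 d=1 h=1 clk=1 g=1 a=1 f=0
  Δ1: clk:1→0
  (1Δ to stable)
t=4 Δ0: b=0 c=1 e=1 d=1 h=1 clk=0 g=1 a=1 f=0
  Δ1: clk:0→1
  (1Δ to stable)
t=5 Δ0: b=0 c=1 e=1 d=1 h=1 clk=1 g=1 a=1 f=0
  Δ1: clk:1→0
  (1Δ to stable)
t=6 Δ0: b=0 c=1 e=1 d=1 h=1 clk=0 g=1 a=1 f=0
  Δ1: clk:0→1
  (1Δ to stable)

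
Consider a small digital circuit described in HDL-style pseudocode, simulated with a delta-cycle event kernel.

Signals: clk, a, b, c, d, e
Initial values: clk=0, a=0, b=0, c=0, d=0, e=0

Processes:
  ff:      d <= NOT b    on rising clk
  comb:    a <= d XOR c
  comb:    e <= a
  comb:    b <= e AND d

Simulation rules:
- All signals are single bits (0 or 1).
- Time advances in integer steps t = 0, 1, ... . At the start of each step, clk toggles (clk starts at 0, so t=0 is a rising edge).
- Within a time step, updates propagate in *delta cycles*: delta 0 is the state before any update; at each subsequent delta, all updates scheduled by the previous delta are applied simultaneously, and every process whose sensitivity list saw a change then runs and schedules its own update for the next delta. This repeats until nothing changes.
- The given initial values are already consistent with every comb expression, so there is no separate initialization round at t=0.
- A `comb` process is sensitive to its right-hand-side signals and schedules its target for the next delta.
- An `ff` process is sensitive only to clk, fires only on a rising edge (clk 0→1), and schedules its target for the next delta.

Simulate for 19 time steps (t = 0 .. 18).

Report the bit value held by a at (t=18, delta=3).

t0.Δ0 a=0 clk=0 e=0 c=0 b=0 d=0
t0.Δ1 a=0 clk=1 e=0 c=0 b=0 d=0
t0.Δ2 a=0 clk=1 e=0 c=0 b=0 d=1
t0.Δ3 a=1 clk=1 e=0 c=0 b=0 d=1
t0.Δ4 a=1 clk=1 e=1 c=0 b=0 d=1
t0.Δ5 a=1 clk=1 e=1 c=0 b=1 d=1
t1.Δ0 a=1 clk=1 e=1 c=0 b=1 d=1
t1.Δ1 a=1 clk=0 e=1 c=0 b=1 d=1
t2.Δ0 a=1 clk=0 e=1 c=0 b=1 d=1
t2.Δ1 a=1 clk=1 e=1 c=0 b=1 d=1
t2.Δ2 a=1 clk=1 e=1 c=0 b=1 d=0
t2.Δ3 a=0 clk=1 e=1 c=0 b=0 d=0
t2.Δ4 a=0 clk=1 e=0 c=0 b=0 d=0
t3.Δ0 a=0 clk=1 e=0 c=0 b=0 d=0
t3.Δ1 a=0 clk=0 e=0 c=0 b=0 d=0
t4.Δ0 a=0 clk=0 e=0 c=0 b=0 d=0
t4.Δ1 a=0 clk=1 e=0 c=0 b=0 d=0
t4.Δ2 a=0 clk=1 e=0 c=0 b=0 d=1
t4.Δ3 a=1 clk=1 e=0 c=0 b=0 d=1
t4.Δ4 a=1 clk=1 e=1 c=0 b=0 d=1
t4.Δ5 a=1 clk=1 e=1 c=0 b=1 d=1
t5.Δ0 a=1 clk=1 e=1 c=0 b=1 d=1
t5.Δ1 a=1 clk=0 e=1 c=0 b=1 d=1
t6.Δ0 a=1 clk=0 e=1 c=0 b=1 d=1
t6.Δ1 a=1 clk=1 e=1 c=0 b=1 d=1
t6.Δ2 a=1 clk=1 e=1 c=0 b=1 d=0
t6.Δ3 a=0 clk=1 e=1 c=0 b=0 d=0
t6.Δ4 a=0 clk=1 e=0 c=0 b=0 d=0
t7.Δ0 a=0 clk=1 e=0 c=0 b=0 d=0
t7.Δ1 a=0 clk=0 e=0 c=0 b=0 d=0
t8.Δ0 a=0 clk=0 e=0 c=0 b=0 d=0
t8.Δ1 a=0 clk=1 e=0 c=0 b=0 d=0
t8.Δ2 a=0 clk=1 e=0 c=0 b=0 d=1
t8.Δ3 a=1 clk=1 e=0 c=0 b=0 d=1
t8.Δ4 a=1 clk=1 e=1 c=0 b=0 d=1
t8.Δ5 a=1 clk=1 e=1 c=0 b=1 d=1
t9.Δ0 a=1 clk=1 e=1 c=0 b=1 d=1
t9.Δ1 a=1 clk=0 e=1 c=0 b=1 d=1
t10.Δ0 a=1 clk=0 e=1 c=0 b=1 d=1
t10.Δ1 a=1 clk=1 e=1 c=0 b=1 d=1
t10.Δ2 a=1 clk=1 e=1 c=0 b=1 d=0
t10.Δ3 a=0 clk=1 e=1 c=0 b=0 d=0
t10.Δ4 a=0 clk=1 e=0 c=0 b=0 d=0
t11.Δ0 a=0 clk=1 e=0 c=0 b=0 d=0
t11.Δ1 a=0 clk=0 e=0 c=0 b=0 d=0
t12.Δ0 a=0 clk=0 e=0 c=0 b=0 d=0
t12.Δ1 a=0 clk=1 e=0 c=0 b=0 d=0
t12.Δ2 a=0 clk=1 e=0 c=0 b=0 d=1
t12.Δ3 a=1 clk=1 e=0 c=0 b=0 d=1
t12.Δ4 a=1 clk=1 e=1 c=0 b=0 d=1
t12.Δ5 a=1 clk=1 e=1 c=0 b=1 d=1
t13.Δ0 a=1 clk=1 e=1 c=0 b=1 d=1
t13.Δ1 a=1 clk=0 e=1 c=0 b=1 d=1
t14.Δ0 a=1 clk=0 e=1 c=0 b=1 d=1
t14.Δ1 a=1 clk=1 e=1 c=0 b=1 d=1
t14.Δ2 a=1 clk=1 e=1 c=0 b=1 d=0
t14.Δ3 a=0 clk=1 e=1 c=0 b=0 d=0
t14.Δ4 a=0 clk=1 e=0 c=0 b=0 d=0
t15.Δ0 a=0 clk=1 e=0 c=0 b=0 d=0
t15.Δ1 a=0 clk=0 e=0 c=0 b=0 d=0
t16.Δ0 a=0 clk=0 e=0 c=0 b=0 d=0
t16.Δ1 a=0 clk=1 e=0 c=0 b=0 d=0
t16.Δ2 a=0 clk=1 e=0 c=0 b=0 d=1
t16.Δ3 a=1 clk=1 e=0 c=0 b=0 d=1
t16.Δ4 a=1 clk=1 e=1 c=0 b=0 d=1
t16.Δ5 a=1 clk=1 e=1 c=0 b=1 d=1
t17.Δ0 a=1 clk=1 e=1 c=0 b=1 d=1
t17.Δ1 a=1 clk=0 e=1 c=0 b=1 d=1
t18.Δ0 a=1 clk=0 e=1 c=0 b=1 d=1
t18.Δ1 a=1 clk=1 e=1 c=0 b=1 d=1
t18.Δ2 a=1 clk=1 e=1 c=0 b=1 d=0
t18.Δ3 a=0 clk=1 e=1 c=0 b=0 d=0
t18.Δ4 a=0 clk=1 e=0 c=0 b=0 d=0

0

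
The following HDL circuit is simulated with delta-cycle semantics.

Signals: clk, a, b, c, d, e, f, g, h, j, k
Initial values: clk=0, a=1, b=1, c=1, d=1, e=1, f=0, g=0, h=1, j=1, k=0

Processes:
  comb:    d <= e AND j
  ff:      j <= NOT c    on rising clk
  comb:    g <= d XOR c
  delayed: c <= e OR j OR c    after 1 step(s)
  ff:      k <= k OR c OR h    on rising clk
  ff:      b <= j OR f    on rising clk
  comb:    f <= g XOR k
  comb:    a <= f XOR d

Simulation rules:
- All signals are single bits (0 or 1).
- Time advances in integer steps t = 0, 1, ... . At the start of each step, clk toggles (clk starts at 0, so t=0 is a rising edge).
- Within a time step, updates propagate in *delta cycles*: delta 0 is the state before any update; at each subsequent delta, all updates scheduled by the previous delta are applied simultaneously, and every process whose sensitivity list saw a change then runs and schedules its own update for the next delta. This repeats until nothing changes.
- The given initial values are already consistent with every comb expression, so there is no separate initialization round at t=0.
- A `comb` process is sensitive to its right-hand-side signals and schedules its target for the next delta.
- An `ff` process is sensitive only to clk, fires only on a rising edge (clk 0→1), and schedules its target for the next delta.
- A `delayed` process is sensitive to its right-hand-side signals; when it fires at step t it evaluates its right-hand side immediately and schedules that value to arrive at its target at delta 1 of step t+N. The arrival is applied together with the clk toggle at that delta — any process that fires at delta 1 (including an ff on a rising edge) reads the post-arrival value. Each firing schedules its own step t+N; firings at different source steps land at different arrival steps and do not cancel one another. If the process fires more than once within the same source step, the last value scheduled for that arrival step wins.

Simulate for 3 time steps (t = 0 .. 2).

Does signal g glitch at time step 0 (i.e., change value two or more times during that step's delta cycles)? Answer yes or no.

no

t=0 Δ0: c=1 f=0 g=0 clk=0 a=1 j=1 d=1 b=1 k=0 h=1 e=1
  Δ1: clk:0→1
  Δ2: j:1→0, k:0→1
  Δ3: f:0→1, d:1→0
  Δ4: g:0→1
  Δ5: f:1→0
  Δ6: a:1→0
  (6Δ to stable)
t=1 Δ0: c=1 f=0 g=1 clk=1 a=0 j=0 d=0 b=1 k=1 h=1 e=1
  Δ1: clk:1→0
  (1Δ to stable)
t=2 Δ0: c=1 f=0 g=1 clk=0 a=0 j=0 d=0 b=1 k=1 h=1 e=1
  Δ1: clk:0→1
  Δ2: b:1→0
  (2Δ to stable)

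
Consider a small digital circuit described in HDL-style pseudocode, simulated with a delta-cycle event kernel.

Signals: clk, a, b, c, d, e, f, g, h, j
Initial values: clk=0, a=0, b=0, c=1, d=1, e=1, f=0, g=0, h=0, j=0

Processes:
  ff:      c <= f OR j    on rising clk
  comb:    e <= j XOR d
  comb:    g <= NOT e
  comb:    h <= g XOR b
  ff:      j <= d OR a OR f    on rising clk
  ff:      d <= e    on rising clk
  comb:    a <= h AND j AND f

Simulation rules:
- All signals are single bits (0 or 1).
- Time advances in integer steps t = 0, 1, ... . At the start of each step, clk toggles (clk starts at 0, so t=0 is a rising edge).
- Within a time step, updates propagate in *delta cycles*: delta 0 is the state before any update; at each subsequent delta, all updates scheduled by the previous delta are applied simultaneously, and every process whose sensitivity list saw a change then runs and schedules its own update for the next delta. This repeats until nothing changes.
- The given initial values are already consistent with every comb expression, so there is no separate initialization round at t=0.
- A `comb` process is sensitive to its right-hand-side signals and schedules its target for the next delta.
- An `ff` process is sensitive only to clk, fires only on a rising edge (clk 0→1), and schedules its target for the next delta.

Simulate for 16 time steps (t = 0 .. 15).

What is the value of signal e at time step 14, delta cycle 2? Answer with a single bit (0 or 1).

[bits: f,e,d,clk,c,b,g,j,h,a]
t=0: Δ0=0110100000 Δ1=0111100000 Δ2=0111000100 Δ3=0011000100 Δ4=0011001100 Δ5=0011001110 | 5Δ
t=1: Δ0=0011001110 Δ1=0010001110 | 1Δ
t=2: Δ0=0010001110 Δ1=0011001110 Δ2=0001101110 Δ3=0101101110 Δ4=0101100110 Δ5=0101100100 | 5Δ
t=3: Δ0=0101100100 Δ1=0100100100 | 1Δ
t=4: Δ0=0100100100 Δ1=0101100100 Δ2=0111100000 | 2Δ
t=5: Δ0=0111100000 Δ1=0110100000 | 1Δ
t=6: Δ0=0110100000 Δ1=0111100000 Δ2=0111000100 Δ3=0011000100 Δ4=0011001100 Δ5=0011001110 | 5Δ
t=7: Δ0=0011001110 Δ1=0010001110 | 1Δ
t=8: Δ0=0010001110 Δ1=0011001110 Δ2=0001101110 Δ3=0101101110 Δ4=0101100110 Δ5=0101100100 | 5Δ
t=9: Δ0=0101100100 Δ1=0100100100 | 1Δ
t=10: Δ0=0100100100 Δ1=0101100100 Δ2=0111100000 | 2Δ
t=11: Δ0=0111100000 Δ1=0110100000 | 1Δ
t=12: Δ0=0110100000 Δ1=0111100000 Δ2=0111000100 Δ3=0011000100 Δ4=0011001100 Δ5=0011001110 | 5Δ
t=13: Δ0=0011001110 Δ1=0010001110 | 1Δ
t=14: Δ0=0010001110 Δ1=0011001110 Δ2=0001101110 Δ3=0101101110 Δ4=0101100110 Δ5=0101100100 | 5Δ
t=15: Δ0=0101100100 Δ1=0100100100 | 1Δ

0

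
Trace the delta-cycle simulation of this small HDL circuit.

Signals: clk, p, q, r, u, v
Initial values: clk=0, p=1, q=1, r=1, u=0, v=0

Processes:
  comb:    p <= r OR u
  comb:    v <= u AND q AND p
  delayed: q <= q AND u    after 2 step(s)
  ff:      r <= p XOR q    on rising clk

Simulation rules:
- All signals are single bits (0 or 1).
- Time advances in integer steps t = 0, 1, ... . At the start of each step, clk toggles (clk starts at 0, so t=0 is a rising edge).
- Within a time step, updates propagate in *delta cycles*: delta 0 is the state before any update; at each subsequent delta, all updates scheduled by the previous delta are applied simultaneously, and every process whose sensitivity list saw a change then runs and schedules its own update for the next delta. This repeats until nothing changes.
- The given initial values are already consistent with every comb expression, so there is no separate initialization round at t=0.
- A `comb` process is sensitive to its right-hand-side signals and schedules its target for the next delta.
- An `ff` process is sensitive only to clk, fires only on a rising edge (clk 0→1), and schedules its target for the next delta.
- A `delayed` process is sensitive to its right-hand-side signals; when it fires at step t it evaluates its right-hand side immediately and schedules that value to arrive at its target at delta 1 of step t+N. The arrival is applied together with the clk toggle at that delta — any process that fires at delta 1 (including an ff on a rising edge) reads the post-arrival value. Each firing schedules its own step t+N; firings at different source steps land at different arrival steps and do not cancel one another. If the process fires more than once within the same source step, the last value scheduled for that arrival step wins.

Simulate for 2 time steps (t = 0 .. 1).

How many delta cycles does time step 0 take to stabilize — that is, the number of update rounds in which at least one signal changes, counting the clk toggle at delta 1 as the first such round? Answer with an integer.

t=0 Δ0: u=0 v=0 clk=0 r=1 p=1 q=1
  Δ1: clk:0→1
  Δ2: r:1→0
  Δ3: p:1→0
  (3Δ to stable)
t=1 Δ0: u=0 v=0 clk=1 r=0 p=0 q=1
  Δ1: clk:1→0
  (1Δ to stable)

3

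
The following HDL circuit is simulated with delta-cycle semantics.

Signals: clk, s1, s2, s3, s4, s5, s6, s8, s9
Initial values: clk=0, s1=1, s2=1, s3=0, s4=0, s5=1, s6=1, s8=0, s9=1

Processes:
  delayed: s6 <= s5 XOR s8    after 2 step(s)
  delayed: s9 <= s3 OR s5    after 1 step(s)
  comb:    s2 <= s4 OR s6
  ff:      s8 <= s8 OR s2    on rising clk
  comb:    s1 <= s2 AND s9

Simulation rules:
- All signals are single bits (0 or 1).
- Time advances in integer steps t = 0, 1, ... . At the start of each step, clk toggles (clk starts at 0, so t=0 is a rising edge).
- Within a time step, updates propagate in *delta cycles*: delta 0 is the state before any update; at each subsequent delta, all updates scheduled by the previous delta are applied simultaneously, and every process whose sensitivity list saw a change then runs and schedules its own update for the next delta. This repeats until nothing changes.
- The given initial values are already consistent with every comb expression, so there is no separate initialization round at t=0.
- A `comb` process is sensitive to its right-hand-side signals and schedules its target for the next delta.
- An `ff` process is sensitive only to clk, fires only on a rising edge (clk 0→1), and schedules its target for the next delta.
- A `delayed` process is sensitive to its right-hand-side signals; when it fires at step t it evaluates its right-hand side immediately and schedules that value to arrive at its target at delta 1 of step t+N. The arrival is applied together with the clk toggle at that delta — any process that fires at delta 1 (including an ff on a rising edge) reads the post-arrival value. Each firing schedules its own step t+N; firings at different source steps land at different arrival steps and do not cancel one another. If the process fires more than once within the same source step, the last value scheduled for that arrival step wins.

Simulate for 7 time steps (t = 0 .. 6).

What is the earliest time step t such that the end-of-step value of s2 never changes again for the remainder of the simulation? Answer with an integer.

[bits: s3,s8,s6,s2,clk,s1,s9,s4,s5]
t=0: Δ0=001101101 Δ1=001111101 Δ2=011111101 | 2Δ
t=1: Δ0=011111101 Δ1=011101101 | 1Δ
t=2: Δ0=011101101 Δ1=010111101 Δ2=010011101 Δ3=010010101 | 3Δ
t=3: Δ0=010010101 Δ1=010000101 | 1Δ
t=4: Δ0=010000101 Δ1=010010101 | 1Δ
t=5: Δ0=010010101 Δ1=010000101 | 1Δ
t=6: Δ0=010000101 Δ1=010010101 | 1Δ

2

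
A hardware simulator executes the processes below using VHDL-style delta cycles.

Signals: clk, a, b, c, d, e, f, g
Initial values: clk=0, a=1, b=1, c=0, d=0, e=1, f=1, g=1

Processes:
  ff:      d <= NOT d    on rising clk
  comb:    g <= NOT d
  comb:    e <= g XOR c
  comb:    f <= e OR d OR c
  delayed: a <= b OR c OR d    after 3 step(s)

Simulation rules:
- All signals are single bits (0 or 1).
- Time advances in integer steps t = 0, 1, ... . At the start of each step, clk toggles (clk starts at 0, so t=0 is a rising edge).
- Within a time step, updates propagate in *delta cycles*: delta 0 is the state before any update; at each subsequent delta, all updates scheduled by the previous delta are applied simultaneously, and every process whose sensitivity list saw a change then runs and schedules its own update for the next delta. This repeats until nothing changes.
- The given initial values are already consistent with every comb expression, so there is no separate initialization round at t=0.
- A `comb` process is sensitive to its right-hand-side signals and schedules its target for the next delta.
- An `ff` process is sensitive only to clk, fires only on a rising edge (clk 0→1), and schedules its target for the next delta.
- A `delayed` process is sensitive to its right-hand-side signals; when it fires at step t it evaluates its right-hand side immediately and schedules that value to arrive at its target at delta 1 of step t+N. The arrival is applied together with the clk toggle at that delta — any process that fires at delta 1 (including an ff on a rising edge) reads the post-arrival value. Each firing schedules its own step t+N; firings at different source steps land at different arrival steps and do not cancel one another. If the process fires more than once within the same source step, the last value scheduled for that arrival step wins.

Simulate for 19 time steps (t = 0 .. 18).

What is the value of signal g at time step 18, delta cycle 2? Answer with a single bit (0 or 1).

0

t=0 Δ0: e=1 c=0 d=0 g=1 f=1 clk=0 b=1 a=1
  Δ1: clk:0→1
  Δ2: d:0→1
  Δ3: g:1→0
  Δ4: e:1→0
  (4Δ to stable)
t=1 Δ0: e=0 c=0 d=1 g=0 f=1 clk=1 b=1 a=1
  Δ1: clk:1→0
  (1Δ to stable)
t=2 Δ0: e=0 c=0 d=1 g=0 f=1 clk=0 b=1 a=1
  Δ1: clk:0→1
  Δ2: d:1→0
  Δ3: g:0→1, f:1→0
  Δ4: e:0→1
  Δ5: f:0→1
  (5Δ to stable)
t=3 Δ0: e=1 c=0 d=0 g=1 f=1 clk=1 b=1 a=1
  Δ1: clk:1→0
  (1Δ to stable)
t=4 Δ0: e=1 c=0 d=0 g=1 f=1 clk=0 b=1 a=1
  Δ1: clk:0→1
  Δ2: d:0→1
  Δ3: g:1→0
  Δ4: e:1→0
  (4Δ to stable)
t=5 Δ0: e=0 c=0 d=1 g=0 f=1 clk=1 b=1 a=1
  Δ1: clk:1→0
  (1Δ to stable)
t=6 Δ0: e=0 c=0 d=1 g=0 f=1 clk=0 b=1 a=1
  Δ1: clk:0→1
  Δ2: d:1→0
  Δ3: g:0→1, f:1→0
  Δ4: e:0→1
  Δ5: f:0→1
  (5Δ to stable)
t=7 Δ0: e=1 c=0 d=0 g=1 f=1 clk=1 b=1 a=1
  Δ1: clk:1→0
  (1Δ to stable)
t=8 Δ0: e=1 c=0 d=0 g=1 f=1 clk=0 b=1 a=1
  Δ1: clk:0→1
  Δ2: d:0→1
  Δ3: g:1→0
  Δ4: e:1→0
  (4Δ to stable)
t=9 Δ0: e=0 c=0 d=1 g=0 f=1 clk=1 b=1 a=1
  Δ1: clk:1→0
  (1Δ to stable)
t=10 Δ0: e=0 c=0 d=1 g=0 f=1 clk=0 b=1 a=1
  Δ1: clk:0→1
  Δ2: d:1→0
  Δ3: g:0→1, f:1→0
  Δ4: e:0→1
  Δ5: f:0→1
  (5Δ to stable)
t=11 Δ0: e=1 c=0 d=0 g=1 f=1 clk=1 b=1 a=1
  Δ1: clk:1→0
  (1Δ to stable)
t=12 Δ0: e=1 c=0 d=0 g=1 f=1 clk=0 b=1 a=1
  Δ1: clk:0→1
  Δ2: d:0→1
  Δ3: g:1→0
  Δ4: e:1→0
  (4Δ to stable)
t=13 Δ0: e=0 c=0 d=1 g=0 f=1 clk=1 b=1 a=1
  Δ1: clk:1→0
  (1Δ to stable)
t=14 Δ0: e=0 c=0 d=1 g=0 f=1 clk=0 b=1 a=1
  Δ1: clk:0→1
  Δ2: d:1→0
  Δ3: g:0→1, f:1→0
  Δ4: e:0→1
  Δ5: f:0→1
  (5Δ to stable)
t=15 Δ0: e=1 c=0 d=0 g=1 f=1 clk=1 b=1 a=1
  Δ1: clk:1→0
  (1Δ to stable)
t=16 Δ0: e=1 c=0 d=0 g=1 f=1 clk=0 b=1 a=1
  Δ1: clk:0→1
  Δ2: d:0→1
  Δ3: g:1→0
  Δ4: e:1→0
  (4Δ to stable)
t=17 Δ0: e=0 c=0 d=1 g=0 f=1 clk=1 b=1 a=1
  Δ1: clk:1→0
  (1Δ to stable)
t=18 Δ0: e=0 c=0 d=1 g=0 f=1 clk=0 b=1 a=1
  Δ1: clk:0→1
  Δ2: d:1→0
  Δ3: g:0→1, f:1→0
  Δ4: e:0→1
  Δ5: f:0→1
  (5Δ to stable)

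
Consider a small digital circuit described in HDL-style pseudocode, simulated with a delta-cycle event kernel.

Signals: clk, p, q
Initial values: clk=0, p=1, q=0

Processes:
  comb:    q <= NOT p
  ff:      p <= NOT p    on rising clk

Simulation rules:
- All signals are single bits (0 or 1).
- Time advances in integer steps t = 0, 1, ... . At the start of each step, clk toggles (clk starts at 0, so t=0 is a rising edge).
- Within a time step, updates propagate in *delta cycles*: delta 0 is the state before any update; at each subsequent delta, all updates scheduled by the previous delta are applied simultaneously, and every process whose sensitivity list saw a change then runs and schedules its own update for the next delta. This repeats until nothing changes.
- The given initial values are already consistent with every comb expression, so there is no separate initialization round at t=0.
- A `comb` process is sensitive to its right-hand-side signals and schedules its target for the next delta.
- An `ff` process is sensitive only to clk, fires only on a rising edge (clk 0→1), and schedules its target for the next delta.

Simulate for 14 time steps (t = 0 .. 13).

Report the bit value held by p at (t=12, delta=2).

0

t=0 Δ0: q=0 p=1 clk=0
  Δ1: clk:0→1
  Δ2: p:1→0
  Δ3: q:0→1
  (3Δ to stable)
t=1 Δ0: q=1 p=0 clk=1
  Δ1: clk:1→0
  (1Δ to stable)
t=2 Δ0: q=1 p=0 clk=0
  Δ1: clk:0→1
  Δ2: p:0→1
  Δ3: q:1→0
  (3Δ to stable)
t=3 Δ0: q=0 p=1 clk=1
  Δ1: clk:1→0
  (1Δ to stable)
t=4 Δ0: q=0 p=1 clk=0
  Δ1: clk:0→1
  Δ2: p:1→0
  Δ3: q:0→1
  (3Δ to stable)
t=5 Δ0: q=1 p=0 clk=1
  Δ1: clk:1→0
  (1Δ to stable)
t=6 Δ0: q=1 p=0 clk=0
  Δ1: clk:0→1
  Δ2: p:0→1
  Δ3: q:1→0
  (3Δ to stable)
t=7 Δ0: q=0 p=1 clk=1
  Δ1: clk:1→0
  (1Δ to stable)
t=8 Δ0: q=0 p=1 clk=0
  Δ1: clk:0→1
  Δ2: p:1→0
  Δ3: q:0→1
  (3Δ to stable)
t=9 Δ0: q=1 p=0 clk=1
  Δ1: clk:1→0
  (1Δ to stable)
t=10 Δ0: q=1 p=0 clk=0
  Δ1: clk:0→1
  Δ2: p:0→1
  Δ3: q:1→0
  (3Δ to stable)
t=11 Δ0: q=0 p=1 clk=1
  Δ1: clk:1→0
  (1Δ to stable)
t=12 Δ0: q=0 p=1 clk=0
  Δ1: clk:0→1
  Δ2: p:1→0
  Δ3: q:0→1
  (3Δ to stable)
t=13 Δ0: q=1 p=0 clk=1
  Δ1: clk:1→0
  (1Δ to stable)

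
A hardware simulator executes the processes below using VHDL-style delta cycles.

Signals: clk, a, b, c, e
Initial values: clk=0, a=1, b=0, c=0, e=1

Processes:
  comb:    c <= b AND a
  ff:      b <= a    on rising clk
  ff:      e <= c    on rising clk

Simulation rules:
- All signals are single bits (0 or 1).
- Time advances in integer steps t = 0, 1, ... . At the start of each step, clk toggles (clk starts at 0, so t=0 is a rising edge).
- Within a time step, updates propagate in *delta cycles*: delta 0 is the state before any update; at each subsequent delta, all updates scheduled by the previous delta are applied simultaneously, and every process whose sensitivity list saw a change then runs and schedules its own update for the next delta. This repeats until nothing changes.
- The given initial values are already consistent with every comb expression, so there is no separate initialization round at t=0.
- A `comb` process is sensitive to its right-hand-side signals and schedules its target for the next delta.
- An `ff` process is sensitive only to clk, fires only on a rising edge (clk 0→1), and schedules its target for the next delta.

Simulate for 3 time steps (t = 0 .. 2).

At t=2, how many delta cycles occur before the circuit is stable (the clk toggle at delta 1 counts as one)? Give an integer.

t0.Δ0 e=1 clk=0 b=0 c=0 a=1
t0.Δ1 e=1 clk=1 b=0 c=0 a=1
t0.Δ2 e=0 clk=1 b=1 c=0 a=1
t0.Δ3 e=0 clk=1 b=1 c=1 a=1
t1.Δ0 e=0 clk=1 b=1 c=1 a=1
t1.Δ1 e=0 clk=0 b=1 c=1 a=1
t2.Δ0 e=0 clk=0 b=1 c=1 a=1
t2.Δ1 e=0 clk=1 b=1 c=1 a=1
t2.Δ2 e=1 clk=1 b=1 c=1 a=1

2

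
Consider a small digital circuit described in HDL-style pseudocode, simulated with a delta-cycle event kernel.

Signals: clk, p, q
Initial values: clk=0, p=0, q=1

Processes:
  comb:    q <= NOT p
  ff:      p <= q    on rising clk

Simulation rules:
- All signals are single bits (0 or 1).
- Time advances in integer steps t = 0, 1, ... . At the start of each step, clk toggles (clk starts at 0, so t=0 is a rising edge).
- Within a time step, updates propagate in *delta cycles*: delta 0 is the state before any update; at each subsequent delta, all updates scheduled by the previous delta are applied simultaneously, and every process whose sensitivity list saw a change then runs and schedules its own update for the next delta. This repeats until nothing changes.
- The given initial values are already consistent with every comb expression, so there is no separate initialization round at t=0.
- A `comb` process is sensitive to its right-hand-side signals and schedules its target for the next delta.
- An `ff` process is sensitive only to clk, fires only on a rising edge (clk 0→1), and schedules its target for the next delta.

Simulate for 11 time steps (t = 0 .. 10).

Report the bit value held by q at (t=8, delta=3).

0

t=0 Δ0: p=0 clk=0 q=1
  Δ1: clk:0→1
  Δ2: p:0→1
  Δ3: q:1→0
  (3Δ to stable)
t=1 Δ0: p=1 clk=1 q=0
  Δ1: clk:1→0
  (1Δ to stable)
t=2 Δ0: p=1 clk=0 q=0
  Δ1: clk:0→1
  Δ2: p:1→0
  Δ3: q:0→1
  (3Δ to stable)
t=3 Δ0: p=0 clk=1 q=1
  Δ1: clk:1→0
  (1Δ to stable)
t=4 Δ0: p=0 clk=0 q=1
  Δ1: clk:0→1
  Δ2: p:0→1
  Δ3: q:1→0
  (3Δ to stable)
t=5 Δ0: p=1 clk=1 q=0
  Δ1: clk:1→0
  (1Δ to stable)
t=6 Δ0: p=1 clk=0 q=0
  Δ1: clk:0→1
  Δ2: p:1→0
  Δ3: q:0→1
  (3Δ to stable)
t=7 Δ0: p=0 clk=1 q=1
  Δ1: clk:1→0
  (1Δ to stable)
t=8 Δ0: p=0 clk=0 q=1
  Δ1: clk:0→1
  Δ2: p:0→1
  Δ3: q:1→0
  (3Δ to stable)
t=9 Δ0: p=1 clk=1 q=0
  Δ1: clk:1→0
  (1Δ to stable)
t=10 Δ0: p=1 clk=0 q=0
  Δ1: clk:0→1
  Δ2: p:1→0
  Δ3: q:0→1
  (3Δ to stable)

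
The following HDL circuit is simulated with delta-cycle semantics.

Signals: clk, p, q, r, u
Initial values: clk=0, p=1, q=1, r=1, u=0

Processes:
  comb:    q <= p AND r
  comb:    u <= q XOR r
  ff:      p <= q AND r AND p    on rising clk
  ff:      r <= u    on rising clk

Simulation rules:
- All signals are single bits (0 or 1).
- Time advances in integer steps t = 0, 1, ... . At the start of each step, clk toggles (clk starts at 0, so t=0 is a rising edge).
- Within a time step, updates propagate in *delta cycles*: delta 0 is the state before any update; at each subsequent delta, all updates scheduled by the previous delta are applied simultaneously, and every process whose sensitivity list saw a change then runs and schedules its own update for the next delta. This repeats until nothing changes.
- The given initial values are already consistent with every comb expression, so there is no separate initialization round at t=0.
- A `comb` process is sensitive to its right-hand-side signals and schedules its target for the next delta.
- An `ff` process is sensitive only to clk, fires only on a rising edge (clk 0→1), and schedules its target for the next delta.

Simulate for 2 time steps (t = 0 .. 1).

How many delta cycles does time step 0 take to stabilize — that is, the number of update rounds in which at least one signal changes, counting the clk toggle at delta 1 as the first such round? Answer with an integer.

4

[bits: p,clk,r,u,q]
t=0: Δ0=10101 Δ1=11101 Δ2=11001 Δ3=11010 Δ4=11000 | 4Δ
t=1: Δ0=11000 Δ1=10000 | 1Δ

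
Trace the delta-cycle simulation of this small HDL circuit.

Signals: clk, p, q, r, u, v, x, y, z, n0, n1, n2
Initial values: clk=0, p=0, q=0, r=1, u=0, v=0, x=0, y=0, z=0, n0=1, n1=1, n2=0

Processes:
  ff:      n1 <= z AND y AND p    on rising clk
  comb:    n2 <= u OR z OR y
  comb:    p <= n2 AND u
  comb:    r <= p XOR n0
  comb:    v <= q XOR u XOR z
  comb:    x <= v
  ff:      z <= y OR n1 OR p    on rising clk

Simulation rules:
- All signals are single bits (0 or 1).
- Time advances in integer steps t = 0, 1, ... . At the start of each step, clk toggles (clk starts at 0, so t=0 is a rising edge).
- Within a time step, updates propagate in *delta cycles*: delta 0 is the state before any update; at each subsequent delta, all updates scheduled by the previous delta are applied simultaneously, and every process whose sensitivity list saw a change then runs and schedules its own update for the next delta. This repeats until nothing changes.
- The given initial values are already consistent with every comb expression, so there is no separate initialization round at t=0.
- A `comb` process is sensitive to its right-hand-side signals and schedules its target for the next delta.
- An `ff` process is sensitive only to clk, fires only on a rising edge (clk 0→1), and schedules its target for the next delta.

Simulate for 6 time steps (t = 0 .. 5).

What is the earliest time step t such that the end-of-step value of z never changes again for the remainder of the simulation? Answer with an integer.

t0.Δ0 n2=0 r=1 u=0 n1=1 q=0 p=0 n0=1 v=0 y=0 z=0 clk=0 x=0
t0.Δ1 n2=0 r=1 u=0 n1=1 q=0 p=0 n0=1 v=0 y=0 z=0 clk=1 x=0
t0.Δ2 n2=0 r=1 u=0 n1=0 q=0 p=0 n0=1 v=0 y=0 z=1 clk=1 x=0
t0.Δ3 n2=1 r=1 u=0 n1=0 q=0 p=0 n0=1 v=1 y=0 z=1 clk=1 x=0
t0.Δ4 n2=1 r=1 u=0 n1=0 q=0 p=0 n0=1 v=1 y=0 z=1 clk=1 x=1
t1.Δ0 n2=1 r=1 u=0 n1=0 q=0 p=0 n0=1 v=1 y=0 z=1 clk=1 x=1
t1.Δ1 n2=1 r=1 u=0 n1=0 q=0 p=0 n0=1 v=1 y=0 z=1 clk=0 x=1
t2.Δ0 n2=1 r=1 u=0 n1=0 q=0 p=0 n0=1 v=1 y=0 z=1 clk=0 x=1
t2.Δ1 n2=1 r=1 u=0 n1=0 q=0 p=0 n0=1 v=1 y=0 z=1 clk=1 x=1
t2.Δ2 n2=1 r=1 u=0 n1=0 q=0 p=0 n0=1 v=1 y=0 z=0 clk=1 x=1
t2.Δ3 n2=0 r=1 u=0 n1=0 q=0 p=0 n0=1 v=0 y=0 z=0 clk=1 x=1
t2.Δ4 n2=0 r=1 u=0 n1=0 q=0 p=0 n0=1 v=0 y=0 z=0 clk=1 x=0
t3.Δ0 n2=0 r=1 u=0 n1=0 q=0 p=0 n0=1 v=0 y=0 z=0 clk=1 x=0
t3.Δ1 n2=0 r=1 u=0 n1=0 q=0 p=0 n0=1 v=0 y=0 z=0 clk=0 x=0
t4.Δ0 n2=0 r=1 u=0 n1=0 q=0 p=0 n0=1 v=0 y=0 z=0 clk=0 x=0
t4.Δ1 n2=0 r=1 u=0 n1=0 q=0 p=0 n0=1 v=0 y=0 z=0 clk=1 x=0
t5.Δ0 n2=0 r=1 u=0 n1=0 q=0 p=0 n0=1 v=0 y=0 z=0 clk=1 x=0
t5.Δ1 n2=0 r=1 u=0 n1=0 q=0 p=0 n0=1 v=0 y=0 z=0 clk=0 x=0

2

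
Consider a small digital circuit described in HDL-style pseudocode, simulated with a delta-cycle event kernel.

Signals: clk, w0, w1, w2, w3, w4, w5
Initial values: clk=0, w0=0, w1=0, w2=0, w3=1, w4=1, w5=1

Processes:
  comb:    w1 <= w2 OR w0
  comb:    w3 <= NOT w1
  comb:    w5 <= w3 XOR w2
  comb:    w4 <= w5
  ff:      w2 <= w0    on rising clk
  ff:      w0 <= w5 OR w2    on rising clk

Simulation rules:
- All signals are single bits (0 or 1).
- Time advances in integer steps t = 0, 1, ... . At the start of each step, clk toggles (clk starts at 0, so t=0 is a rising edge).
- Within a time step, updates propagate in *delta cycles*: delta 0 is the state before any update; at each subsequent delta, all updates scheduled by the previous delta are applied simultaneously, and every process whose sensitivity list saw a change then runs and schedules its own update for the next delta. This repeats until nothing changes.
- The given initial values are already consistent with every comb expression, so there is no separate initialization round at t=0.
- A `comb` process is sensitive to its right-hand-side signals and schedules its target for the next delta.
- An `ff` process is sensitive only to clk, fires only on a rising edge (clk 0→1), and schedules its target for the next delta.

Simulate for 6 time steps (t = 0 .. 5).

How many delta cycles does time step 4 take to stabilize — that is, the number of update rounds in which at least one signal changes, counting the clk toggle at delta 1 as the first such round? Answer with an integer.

4

t0.Δ0 w3=1 clk=0 w0=0 w2=0 w1=0 w5=1 w4=1
t0.Δ1 w3=1 clk=1 w0=0 w2=0 w1=0 w5=1 w4=1
t0.Δ2 w3=1 clk=1 w0=1 w2=0 w1=0 w5=1 w4=1
t0.Δ3 w3=1 clk=1 w0=1 w2=0 w1=1 w5=1 w4=1
t0.Δ4 w3=0 clk=1 w0=1 w2=0 w1=1 w5=1 w4=1
t0.Δ5 w3=0 clk=1 w0=1 w2=0 w1=1 w5=0 w4=1
t0.Δ6 w3=0 clk=1 w0=1 w2=0 w1=1 w5=0 w4=0
t1.Δ0 w3=0 clk=1 w0=1 w2=0 w1=1 w5=0 w4=0
t1.Δ1 w3=0 clk=0 w0=1 w2=0 w1=1 w5=0 w4=0
t2.Δ0 w3=0 clk=0 w0=1 w2=0 w1=1 w5=0 w4=0
t2.Δ1 w3=0 clk=1 w0=1 w2=0 w1=1 w5=0 w4=0
t2.Δ2 w3=0 clk=1 w0=0 w2=1 w1=1 w5=0 w4=0
t2.Δ3 w3=0 clk=1 w0=0 w2=1 w1=1 w5=1 w4=0
t2.Δ4 w3=0 clk=1 w0=0 w2=1 w1=1 w5=1 w4=1
t3.Δ0 w3=0 clk=1 w0=0 w2=1 w1=1 w5=1 w4=1
t3.Δ1 w3=0 clk=0 w0=0 w2=1 w1=1 w5=1 w4=1
t4.Δ0 w3=0 clk=0 w0=0 w2=1 w1=1 w5=1 w4=1
t4.Δ1 w3=0 clk=1 w0=0 w2=1 w1=1 w5=1 w4=1
t4.Δ2 w3=0 clk=1 w0=1 w2=0 w1=1 w5=1 w4=1
t4.Δ3 w3=0 clk=1 w0=1 w2=0 w1=1 w5=0 w4=1
t4.Δ4 w3=0 clk=1 w0=1 w2=0 w1=1 w5=0 w4=0
t5.Δ0 w3=0 clk=1 w0=1 w2=0 w1=1 w5=0 w4=0
t5.Δ1 w3=0 clk=0 w0=1 w2=0 w1=1 w5=0 w4=0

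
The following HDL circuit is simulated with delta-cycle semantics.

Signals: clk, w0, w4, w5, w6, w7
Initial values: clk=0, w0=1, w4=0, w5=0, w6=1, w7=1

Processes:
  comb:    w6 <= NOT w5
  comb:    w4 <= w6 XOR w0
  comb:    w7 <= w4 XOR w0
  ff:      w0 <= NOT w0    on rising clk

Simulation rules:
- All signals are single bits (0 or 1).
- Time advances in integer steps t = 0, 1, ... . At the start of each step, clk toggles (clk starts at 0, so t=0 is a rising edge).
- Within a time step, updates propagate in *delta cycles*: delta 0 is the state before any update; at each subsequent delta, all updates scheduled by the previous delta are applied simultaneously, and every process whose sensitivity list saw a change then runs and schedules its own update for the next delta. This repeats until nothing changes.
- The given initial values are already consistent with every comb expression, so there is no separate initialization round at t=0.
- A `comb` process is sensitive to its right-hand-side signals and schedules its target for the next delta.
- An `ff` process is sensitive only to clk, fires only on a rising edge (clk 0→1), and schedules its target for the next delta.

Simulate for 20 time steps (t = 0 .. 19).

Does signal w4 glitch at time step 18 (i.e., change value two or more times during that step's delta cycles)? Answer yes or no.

no

t0.Δ0 w0=1 w5=0 w4=0 w6=1 clk=0 w7=1
t0.Δ1 w0=1 w5=0 w4=0 w6=1 clk=1 w7=1
t0.Δ2 w0=0 w5=0 w4=0 w6=1 clk=1 w7=1
t0.Δ3 w0=0 w5=0 w4=1 w6=1 clk=1 w7=0
t0.Δ4 w0=0 w5=0 w4=1 w6=1 clk=1 w7=1
t1.Δ0 w0=0 w5=0 w4=1 w6=1 clk=1 w7=1
t1.Δ1 w0=0 w5=0 w4=1 w6=1 clk=0 w7=1
t2.Δ0 w0=0 w5=0 w4=1 w6=1 clk=0 w7=1
t2.Δ1 w0=0 w5=0 w4=1 w6=1 clk=1 w7=1
t2.Δ2 w0=1 w5=0 w4=1 w6=1 clk=1 w7=1
t2.Δ3 w0=1 w5=0 w4=0 w6=1 clk=1 w7=0
t2.Δ4 w0=1 w5=0 w4=0 w6=1 clk=1 w7=1
t3.Δ0 w0=1 w5=0 w4=0 w6=1 clk=1 w7=1
t3.Δ1 w0=1 w5=0 w4=0 w6=1 clk=0 w7=1
t4.Δ0 w0=1 w5=0 w4=0 w6=1 clk=0 w7=1
t4.Δ1 w0=1 w5=0 w4=0 w6=1 clk=1 w7=1
t4.Δ2 w0=0 w5=0 w4=0 w6=1 clk=1 w7=1
t4.Δ3 w0=0 w5=0 w4=1 w6=1 clk=1 w7=0
t4.Δ4 w0=0 w5=0 w4=1 w6=1 clk=1 w7=1
t5.Δ0 w0=0 w5=0 w4=1 w6=1 clk=1 w7=1
t5.Δ1 w0=0 w5=0 w4=1 w6=1 clk=0 w7=1
t6.Δ0 w0=0 w5=0 w4=1 w6=1 clk=0 w7=1
t6.Δ1 w0=0 w5=0 w4=1 w6=1 clk=1 w7=1
t6.Δ2 w0=1 w5=0 w4=1 w6=1 clk=1 w7=1
t6.Δ3 w0=1 w5=0 w4=0 w6=1 clk=1 w7=0
t6.Δ4 w0=1 w5=0 w4=0 w6=1 clk=1 w7=1
t7.Δ0 w0=1 w5=0 w4=0 w6=1 clk=1 w7=1
t7.Δ1 w0=1 w5=0 w4=0 w6=1 clk=0 w7=1
t8.Δ0 w0=1 w5=0 w4=0 w6=1 clk=0 w7=1
t8.Δ1 w0=1 w5=0 w4=0 w6=1 clk=1 w7=1
t8.Δ2 w0=0 w5=0 w4=0 w6=1 clk=1 w7=1
t8.Δ3 w0=0 w5=0 w4=1 w6=1 clk=1 w7=0
t8.Δ4 w0=0 w5=0 w4=1 w6=1 clk=1 w7=1
t9.Δ0 w0=0 w5=0 w4=1 w6=1 clk=1 w7=1
t9.Δ1 w0=0 w5=0 w4=1 w6=1 clk=0 w7=1
t10.Δ0 w0=0 w5=0 w4=1 w6=1 clk=0 w7=1
t10.Δ1 w0=0 w5=0 w4=1 w6=1 clk=1 w7=1
t10.Δ2 w0=1 w5=0 w4=1 w6=1 clk=1 w7=1
t10.Δ3 w0=1 w5=0 w4=0 w6=1 clk=1 w7=0
t10.Δ4 w0=1 w5=0 w4=0 w6=1 clk=1 w7=1
t11.Δ0 w0=1 w5=0 w4=0 w6=1 clk=1 w7=1
t11.Δ1 w0=1 w5=0 w4=0 w6=1 clk=0 w7=1
t12.Δ0 w0=1 w5=0 w4=0 w6=1 clk=0 w7=1
t12.Δ1 w0=1 w5=0 w4=0 w6=1 clk=1 w7=1
t12.Δ2 w0=0 w5=0 w4=0 w6=1 clk=1 w7=1
t12.Δ3 w0=0 w5=0 w4=1 w6=1 clk=1 w7=0
t12.Δ4 w0=0 w5=0 w4=1 w6=1 clk=1 w7=1
t13.Δ0 w0=0 w5=0 w4=1 w6=1 clk=1 w7=1
t13.Δ1 w0=0 w5=0 w4=1 w6=1 clk=0 w7=1
t14.Δ0 w0=0 w5=0 w4=1 w6=1 clk=0 w7=1
t14.Δ1 w0=0 w5=0 w4=1 w6=1 clk=1 w7=1
t14.Δ2 w0=1 w5=0 w4=1 w6=1 clk=1 w7=1
t14.Δ3 w0=1 w5=0 w4=0 w6=1 clk=1 w7=0
t14.Δ4 w0=1 w5=0 w4=0 w6=1 clk=1 w7=1
t15.Δ0 w0=1 w5=0 w4=0 w6=1 clk=1 w7=1
t15.Δ1 w0=1 w5=0 w4=0 w6=1 clk=0 w7=1
t16.Δ0 w0=1 w5=0 w4=0 w6=1 clk=0 w7=1
t16.Δ1 w0=1 w5=0 w4=0 w6=1 clk=1 w7=1
t16.Δ2 w0=0 w5=0 w4=0 w6=1 clk=1 w7=1
t16.Δ3 w0=0 w5=0 w4=1 w6=1 clk=1 w7=0
t16.Δ4 w0=0 w5=0 w4=1 w6=1 clk=1 w7=1
t17.Δ0 w0=0 w5=0 w4=1 w6=1 clk=1 w7=1
t17.Δ1 w0=0 w5=0 w4=1 w6=1 clk=0 w7=1
t18.Δ0 w0=0 w5=0 w4=1 w6=1 clk=0 w7=1
t18.Δ1 w0=0 w5=0 w4=1 w6=1 clk=1 w7=1
t18.Δ2 w0=1 w5=0 w4=1 w6=1 clk=1 w7=1
t18.Δ3 w0=1 w5=0 w4=0 w6=1 clk=1 w7=0
t18.Δ4 w0=1 w5=0 w4=0 w6=1 clk=1 w7=1
t19.Δ0 w0=1 w5=0 w4=0 w6=1 clk=1 w7=1
t19.Δ1 w0=1 w5=0 w4=0 w6=1 clk=0 w7=1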